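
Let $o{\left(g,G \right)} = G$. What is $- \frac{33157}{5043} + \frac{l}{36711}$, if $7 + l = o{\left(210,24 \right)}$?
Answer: $- \frac{405713632}{61711191} \approx -6.5744$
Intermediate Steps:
$l = 17$ ($l = -7 + 24 = 17$)
$- \frac{33157}{5043} + \frac{l}{36711} = - \frac{33157}{5043} + \frac{17}{36711} = - \frac{405713632}{61711191}$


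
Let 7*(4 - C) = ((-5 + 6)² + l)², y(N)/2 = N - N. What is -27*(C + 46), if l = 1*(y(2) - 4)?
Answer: -9207/7 ≈ -1315.3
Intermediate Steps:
y(N) = 0 (y(N) = 2*(N - N) = 2*0 = 0)
l = -4 (l = 1*(0 - 4) = 1*(-4) = -4)
C = 19/7 (C = 4 - ((-5 + 6)² - 4)²/7 = 4 - (1² - 4)²/7 = 4 - (1 - 4)²/7 = 4 - ⅐*(-3)² = 4 - ⅐*9 = 4 - 9/7 = 19/7 ≈ 2.7143)
-27*(C + 46) = -27*(19/7 + 46) = -27*341/7 = -9207/7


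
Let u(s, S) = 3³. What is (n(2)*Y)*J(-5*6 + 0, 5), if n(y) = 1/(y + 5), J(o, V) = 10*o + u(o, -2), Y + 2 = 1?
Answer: 39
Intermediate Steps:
Y = -1 (Y = -2 + 1 = -1)
u(s, S) = 27
J(o, V) = 27 + 10*o (J(o, V) = 10*o + 27 = 27 + 10*o)
n(y) = 1/(5 + y)
(n(2)*Y)*J(-5*6 + 0, 5) = (-1/(5 + 2))*(27 + 10*(-5*6 + 0)) = (-1/7)*(27 + 10*(-30 + 0)) = ((⅐)*(-1))*(27 + 10*(-30)) = -(27 - 300)/7 = -⅐*(-273) = 39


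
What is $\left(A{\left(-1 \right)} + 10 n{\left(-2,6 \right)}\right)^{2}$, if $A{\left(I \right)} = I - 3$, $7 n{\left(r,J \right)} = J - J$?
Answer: $16$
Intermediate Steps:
$n{\left(r,J \right)} = 0$ ($n{\left(r,J \right)} = \frac{J - J}{7} = \frac{1}{7} \cdot 0 = 0$)
$A{\left(I \right)} = -3 + I$
$\left(A{\left(-1 \right)} + 10 n{\left(-2,6 \right)}\right)^{2} = \left(\left(-3 - 1\right) + 10 \cdot 0\right)^{2} = \left(-4 + 0\right)^{2} = \left(-4\right)^{2} = 16$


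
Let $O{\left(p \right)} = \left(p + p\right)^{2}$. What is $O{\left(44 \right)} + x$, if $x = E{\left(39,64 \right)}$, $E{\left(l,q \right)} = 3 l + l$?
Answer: $7900$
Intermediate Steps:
$E{\left(l,q \right)} = 4 l$
$x = 156$ ($x = 4 \cdot 39 = 156$)
$O{\left(p \right)} = 4 p^{2}$ ($O{\left(p \right)} = \left(2 p\right)^{2} = 4 p^{2}$)
$O{\left(44 \right)} + x = 4 \cdot 44^{2} + 156 = 4 \cdot 1936 + 156 = 7744 + 156 = 7900$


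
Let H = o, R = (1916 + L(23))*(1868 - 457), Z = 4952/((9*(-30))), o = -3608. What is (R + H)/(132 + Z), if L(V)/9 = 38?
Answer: 214814025/7672 ≈ 28000.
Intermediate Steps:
L(V) = 342 (L(V) = 9*38 = 342)
Z = -2476/135 (Z = 4952/(-270) = 4952*(-1/270) = -2476/135 ≈ -18.341)
R = 3186038 (R = (1916 + 342)*(1868 - 457) = 2258*1411 = 3186038)
H = -3608
(R + H)/(132 + Z) = (3186038 - 3608)/(132 - 2476/135) = 3182430/(15344/135) = 3182430*(135/15344) = 214814025/7672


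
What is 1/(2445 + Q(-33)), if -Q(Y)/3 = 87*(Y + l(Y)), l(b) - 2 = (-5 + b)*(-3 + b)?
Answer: -1/346512 ≈ -2.8859e-6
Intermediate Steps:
l(b) = 2 + (-5 + b)*(-3 + b)
Q(Y) = -4437 - 261*Y² + 1827*Y (Q(Y) = -261*(Y + (17 + Y² - 8*Y)) = -261*(17 + Y² - 7*Y) = -3*(1479 - 609*Y + 87*Y²) = -4437 - 261*Y² + 1827*Y)
1/(2445 + Q(-33)) = 1/(2445 + (-4437 - 261*(-33)² + 1827*(-33))) = 1/(2445 + (-4437 - 261*1089 - 60291)) = 1/(2445 + (-4437 - 284229 - 60291)) = 1/(2445 - 348957) = 1/(-346512) = -1/346512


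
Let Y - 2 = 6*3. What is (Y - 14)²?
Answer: 36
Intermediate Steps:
Y = 20 (Y = 2 + 6*3 = 2 + 18 = 20)
(Y - 14)² = (20 - 14)² = 6² = 36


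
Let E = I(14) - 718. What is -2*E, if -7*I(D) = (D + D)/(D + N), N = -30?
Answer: 2871/2 ≈ 1435.5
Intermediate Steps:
I(D) = -2*D/(7*(-30 + D)) (I(D) = -(D + D)/(7*(D - 30)) = -2*D/(7*(-30 + D)))
E = -2871/4 (E = -2*14/(-210 + 7*14) - 718 = -2*14/(-210 + 98) - 718 = -2*14/(-112) - 718 = -2*14*(-1/112) - 718 = 1/4 - 718 = -2871/4 ≈ -717.75)
-2*E = -2*(-2871/4) = 2871/2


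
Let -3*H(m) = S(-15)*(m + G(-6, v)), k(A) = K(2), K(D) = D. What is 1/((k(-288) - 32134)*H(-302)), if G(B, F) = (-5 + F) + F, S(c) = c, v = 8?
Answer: 1/46752060 ≈ 2.1389e-8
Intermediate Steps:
k(A) = 2
G(B, F) = -5 + 2*F
H(m) = 55 + 5*m (H(m) = -(-5)*(m + (-5 + 2*8)) = -(-5)*(m + (-5 + 16)) = -(-5)*(m + 11) = -(-5)*(11 + m) = -(-165 - 15*m)/3 = 55 + 5*m)
1/((k(-288) - 32134)*H(-302)) = 1/((2 - 32134)*(55 + 5*(-302))) = 1/((-32132)*(55 - 1510)) = -1/32132/(-1455) = -1/32132*(-1/1455) = 1/46752060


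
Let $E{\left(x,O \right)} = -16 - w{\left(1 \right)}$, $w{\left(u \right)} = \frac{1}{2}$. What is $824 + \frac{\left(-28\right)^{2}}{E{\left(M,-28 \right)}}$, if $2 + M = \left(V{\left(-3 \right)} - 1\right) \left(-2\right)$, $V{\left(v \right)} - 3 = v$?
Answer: $\frac{25624}{33} \approx 776.48$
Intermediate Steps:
$V{\left(v \right)} = 3 + v$
$w{\left(u \right)} = \frac{1}{2}$
$M = 0$ ($M = -2 + \left(\left(3 - 3\right) - 1\right) \left(-2\right) = -2 + \left(0 - 1\right) \left(-2\right) = -2 - -2 = -2 + 2 = 0$)
$E{\left(x,O \right)} = - \frac{33}{2}$ ($E{\left(x,O \right)} = -16 - \frac{1}{2} = - \frac{33}{2}$)
$824 + \frac{\left(-28\right)^{2}}{E{\left(M,-28 \right)}} = 824 + \frac{\left(-28\right)^{2}}{- \frac{33}{2}} = 824 - \frac{1568}{33} = \frac{25624}{33}$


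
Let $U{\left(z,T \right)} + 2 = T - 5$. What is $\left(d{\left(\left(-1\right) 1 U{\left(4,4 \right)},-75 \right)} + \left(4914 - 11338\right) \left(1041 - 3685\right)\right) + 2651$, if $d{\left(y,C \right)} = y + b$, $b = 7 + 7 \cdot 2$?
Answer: $16987731$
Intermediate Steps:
$U{\left(z,T \right)} = -7 + T$ ($U{\left(z,T \right)} = -2 + \left(T - 5\right) = -2 + \left(-5 + T\right) = -7 + T$)
$b = 21$ ($b = 7 + 14 = 21$)
$d{\left(y,C \right)} = 21 + y$ ($d{\left(y,C \right)} = y + 21 = 21 + y$)
$\left(d{\left(\left(-1\right) 1 U{\left(4,4 \right)},-75 \right)} + \left(4914 - 11338\right) \left(1041 - 3685\right)\right) + 2651 = \left(\left(21 + \left(-1\right) 1 \left(-7 + 4\right)\right) + \left(4914 - 11338\right) \left(1041 - 3685\right)\right) + 2651 = \left(\left(21 - -3\right) - -16985056\right) + 2651 = \left(\left(21 + 3\right) + 16985056\right) + 2651 = \left(24 + 16985056\right) + 2651 = 16985080 + 2651 = 16987731$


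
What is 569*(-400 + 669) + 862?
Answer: 153923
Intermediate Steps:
569*(-400 + 669) + 862 = 569*269 + 862 = 153061 + 862 = 153923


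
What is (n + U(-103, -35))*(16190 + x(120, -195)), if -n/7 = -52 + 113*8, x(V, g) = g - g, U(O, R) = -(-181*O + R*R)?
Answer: -418220080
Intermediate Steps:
U(O, R) = -R**2 + 181*O (U(O, R) = -(-181*O + R**2) = -(R**2 - 181*O) = -R**2 + 181*O)
x(V, g) = 0
n = -5964 (n = -7*(-52 + 113*8) = -7*(-52 + 904) = -7*852 = -5964)
(n + U(-103, -35))*(16190 + x(120, -195)) = (-5964 + (-1*(-35)**2 + 181*(-103)))*(16190 + 0) = (-5964 + (-1*1225 - 18643))*16190 = (-5964 + (-1225 - 18643))*16190 = (-5964 - 19868)*16190 = -25832*16190 = -418220080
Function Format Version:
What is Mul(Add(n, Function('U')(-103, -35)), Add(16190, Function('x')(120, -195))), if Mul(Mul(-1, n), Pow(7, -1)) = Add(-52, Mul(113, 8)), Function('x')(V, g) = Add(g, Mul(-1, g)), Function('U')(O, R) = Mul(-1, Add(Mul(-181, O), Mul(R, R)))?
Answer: -418220080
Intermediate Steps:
Function('U')(O, R) = Add(Mul(-1, Pow(R, 2)), Mul(181, O)) (Function('U')(O, R) = Mul(-1, Add(Mul(-181, O), Pow(R, 2))) = Mul(-1, Add(Pow(R, 2), Mul(-181, O))) = Add(Mul(-1, Pow(R, 2)), Mul(181, O)))
Function('x')(V, g) = 0
n = -5964 (n = Mul(-7, Add(-52, Mul(113, 8))) = Mul(-7, Add(-52, 904)) = Mul(-7, 852) = -5964)
Mul(Add(n, Function('U')(-103, -35)), Add(16190, Function('x')(120, -195))) = Mul(Add(-5964, Add(Mul(-1, Pow(-35, 2)), Mul(181, -103))), Add(16190, 0)) = Mul(Add(-5964, Add(Mul(-1, 1225), -18643)), 16190) = Mul(Add(-5964, Add(-1225, -18643)), 16190) = Mul(Add(-5964, -19868), 16190) = Mul(-25832, 16190) = -418220080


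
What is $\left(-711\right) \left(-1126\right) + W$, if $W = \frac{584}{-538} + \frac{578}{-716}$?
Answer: $\frac{77097850695}{96302} \approx 8.0058 \cdot 10^{5}$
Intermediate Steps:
$W = - \frac{182277}{96302}$ ($W = 584 \left(- \frac{1}{538}\right) + 578 \left(- \frac{1}{716}\right) = - \frac{292}{269} - \frac{289}{358} = - \frac{182277}{96302} \approx -1.8928$)
$\left(-711\right) \left(-1126\right) + W = \left(-711\right) \left(-1126\right) - \frac{182277}{96302} = 800586 - \frac{182277}{96302} = \frac{77097850695}{96302}$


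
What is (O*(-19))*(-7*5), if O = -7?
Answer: -4655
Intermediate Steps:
(O*(-19))*(-7*5) = (-7*(-19))*(-7*5) = 133*(-35) = -4655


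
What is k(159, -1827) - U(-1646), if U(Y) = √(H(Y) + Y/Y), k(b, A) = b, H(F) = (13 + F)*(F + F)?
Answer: 159 - √5375837 ≈ -2159.6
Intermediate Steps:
H(F) = 2*F*(13 + F) (H(F) = (13 + F)*(2*F) = 2*F*(13 + F))
U(Y) = √(1 + 2*Y*(13 + Y)) (U(Y) = √(2*Y*(13 + Y) + Y/Y) = √(2*Y*(13 + Y) + 1) = √(1 + 2*Y*(13 + Y)))
k(159, -1827) - U(-1646) = 159 - √(1 + 2*(-1646)*(13 - 1646)) = 159 - √(1 + 2*(-1646)*(-1633)) = 159 - √(1 + 5375836) = 159 - √5375837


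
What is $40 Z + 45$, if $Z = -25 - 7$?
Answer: $-1235$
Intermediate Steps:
$Z = -32$ ($Z = -25 - 7 = -32$)
$40 Z + 45 = 40 \left(-32\right) + 45 = -1280 + 45 = -1235$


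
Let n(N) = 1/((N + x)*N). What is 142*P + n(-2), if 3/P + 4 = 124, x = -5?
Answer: 507/140 ≈ 3.6214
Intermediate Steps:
P = 1/40 (P = 3/(-4 + 124) = 3/120 = 3*(1/120) = 1/40 ≈ 0.025000)
n(N) = 1/(N*(-5 + N)) (n(N) = 1/((N - 5)*N) = 1/((-5 + N)*N) = 1/(N*(-5 + N)))
142*P + n(-2) = 142*(1/40) + 1/((-2)*(-5 - 2)) = 71/20 - ½/(-7) = 71/20 - ½*(-⅐) = 71/20 + 1/14 = 507/140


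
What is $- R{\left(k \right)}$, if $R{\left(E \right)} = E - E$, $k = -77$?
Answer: $0$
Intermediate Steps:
$R{\left(E \right)} = 0$
$- R{\left(k \right)} = \left(-1\right) 0 = 0$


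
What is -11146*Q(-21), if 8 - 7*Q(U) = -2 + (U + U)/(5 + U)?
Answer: -328807/28 ≈ -11743.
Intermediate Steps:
Q(U) = 10/7 - 2*U/(7*(5 + U)) (Q(U) = 8/7 - (-2 + (U + U)/(5 + U))/7 = 8/7 - (-2 + (2*U)/(5 + U))/7 = 8/7 - (-2 + 2*U/(5 + U))/7 = 8/7 + (2/7 - 2*U/(7*(5 + U))) = 10/7 - 2*U/(7*(5 + U)))
-11146*Q(-21) = -22292*(25 + 4*(-21))/(7*(5 - 21)) = -22292*(25 - 84)/(7*(-16)) = -22292*(-1)*(-59)/(7*16) = -11146*59/56 = -328807/28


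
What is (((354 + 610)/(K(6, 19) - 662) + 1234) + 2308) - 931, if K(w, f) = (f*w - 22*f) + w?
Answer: 626399/240 ≈ 2610.0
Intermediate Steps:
K(w, f) = w - 22*f + f*w (K(w, f) = (-22*f + f*w) + w = w - 22*f + f*w)
(((354 + 610)/(K(6, 19) - 662) + 1234) + 2308) - 931 = (((354 + 610)/((6 - 22*19 + 19*6) - 662) + 1234) + 2308) - 931 = ((964/((6 - 418 + 114) - 662) + 1234) + 2308) - 931 = ((964/(-298 - 662) + 1234) + 2308) - 931 = ((964/(-960) + 1234) + 2308) - 931 = ((964*(-1/960) + 1234) + 2308) - 931 = ((-241/240 + 1234) + 2308) - 931 = (295919/240 + 2308) - 931 = 849839/240 - 931 = 626399/240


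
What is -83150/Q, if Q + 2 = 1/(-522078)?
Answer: 43410785700/1044157 ≈ 41575.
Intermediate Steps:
Q = -1044157/522078 (Q = -2 + 1/(-522078) = -2 - 1/522078 = -1044157/522078 ≈ -2.0000)
-83150/Q = -83150/(-1044157/522078) = -83150*(-522078/1044157) = 43410785700/1044157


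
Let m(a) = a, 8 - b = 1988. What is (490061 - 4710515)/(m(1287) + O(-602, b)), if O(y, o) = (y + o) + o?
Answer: 4220454/3275 ≈ 1288.7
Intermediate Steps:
b = -1980 (b = 8 - 1*1988 = 8 - 1988 = -1980)
O(y, o) = y + 2*o (O(y, o) = (o + y) + o = y + 2*o)
(490061 - 4710515)/(m(1287) + O(-602, b)) = (490061 - 4710515)/(1287 + (-602 + 2*(-1980))) = -4220454/(1287 + (-602 - 3960)) = -4220454/(1287 - 4562) = -4220454/(-3275) = -4220454*(-1/3275) = 4220454/3275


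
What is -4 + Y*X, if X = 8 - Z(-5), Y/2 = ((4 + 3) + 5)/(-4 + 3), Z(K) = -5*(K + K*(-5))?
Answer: -2596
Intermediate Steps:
Z(K) = 20*K (Z(K) = -5*(K - 5*K) = -(-20)*K = 20*K)
Y = -24 (Y = 2*(((4 + 3) + 5)/(-4 + 3)) = 2*((7 + 5)/(-1)) = 2*(12*(-1)) = 2*(-12) = -24)
X = 108 (X = 8 - 20*(-5) = 8 - 1*(-100) = 8 + 100 = 108)
-4 + Y*X = -4 - 24*108 = -4 - 2592 = -2596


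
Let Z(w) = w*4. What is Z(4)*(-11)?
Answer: -176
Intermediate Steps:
Z(w) = 4*w
Z(4)*(-11) = (4*4)*(-11) = 16*(-11) = -176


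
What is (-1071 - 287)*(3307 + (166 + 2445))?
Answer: -8036644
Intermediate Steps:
(-1071 - 287)*(3307 + (166 + 2445)) = -1358*(3307 + 2611) = -1358*5918 = -8036644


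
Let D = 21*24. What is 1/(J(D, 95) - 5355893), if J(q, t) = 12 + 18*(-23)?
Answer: -1/5356295 ≈ -1.8670e-7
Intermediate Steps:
D = 504
J(q, t) = -402 (J(q, t) = 12 - 414 = -402)
1/(J(D, 95) - 5355893) = 1/(-402 - 5355893) = 1/(-5356295) = -1/5356295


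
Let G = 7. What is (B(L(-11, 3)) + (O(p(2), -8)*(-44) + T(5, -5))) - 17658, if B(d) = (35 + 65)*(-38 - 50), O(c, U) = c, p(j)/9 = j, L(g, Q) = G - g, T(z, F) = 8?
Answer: -27242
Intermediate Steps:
L(g, Q) = 7 - g
p(j) = 9*j
B(d) = -8800 (B(d) = 100*(-88) = -8800)
(B(L(-11, 3)) + (O(p(2), -8)*(-44) + T(5, -5))) - 17658 = (-8800 + ((9*2)*(-44) + 8)) - 17658 = (-8800 + (18*(-44) + 8)) - 17658 = (-8800 + (-792 + 8)) - 17658 = (-8800 - 784) - 17658 = -9584 - 17658 = -27242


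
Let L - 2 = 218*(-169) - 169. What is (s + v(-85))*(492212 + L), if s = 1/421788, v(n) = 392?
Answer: 75263672337091/421788 ≈ 1.7844e+8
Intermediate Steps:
s = 1/421788 ≈ 2.3709e-6
L = -37009 (L = 2 + (218*(-169) - 169) = 2 + (-36842 - 169) = 2 - 37011 = -37009)
(s + v(-85))*(492212 + L) = (1/421788 + 392)*(492212 - 37009) = (165340897/421788)*455203 = 75263672337091/421788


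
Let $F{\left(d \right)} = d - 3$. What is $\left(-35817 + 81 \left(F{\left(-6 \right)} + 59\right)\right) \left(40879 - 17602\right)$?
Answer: $-739440459$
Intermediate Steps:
$F{\left(d \right)} = -3 + d$
$\left(-35817 + 81 \left(F{\left(-6 \right)} + 59\right)\right) \left(40879 - 17602\right) = \left(-35817 + 81 \left(\left(-3 - 6\right) + 59\right)\right) \left(40879 - 17602\right) = \left(-35817 + 81 \left(-9 + 59\right)\right) 23277 = \left(-35817 + 81 \cdot 50\right) 23277 = \left(-35817 + 4050\right) 23277 = \left(-31767\right) 23277 = -739440459$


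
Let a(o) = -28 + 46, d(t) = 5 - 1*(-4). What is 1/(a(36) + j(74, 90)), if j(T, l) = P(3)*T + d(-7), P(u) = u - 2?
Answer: 1/101 ≈ 0.0099010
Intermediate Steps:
d(t) = 9 (d(t) = 5 + 4 = 9)
P(u) = -2 + u
a(o) = 18
j(T, l) = 9 + T (j(T, l) = (-2 + 3)*T + 9 = 1*T + 9 = T + 9 = 9 + T)
1/(a(36) + j(74, 90)) = 1/(18 + (9 + 74)) = 1/(18 + 83) = 1/101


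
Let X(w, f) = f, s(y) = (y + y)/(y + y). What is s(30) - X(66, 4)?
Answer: -3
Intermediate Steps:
s(y) = 1 (s(y) = (2*y)/((2*y)) = (2*y)*(1/(2*y)) = 1)
s(30) - X(66, 4) = 1 - 1*4 = 1 - 4 = -3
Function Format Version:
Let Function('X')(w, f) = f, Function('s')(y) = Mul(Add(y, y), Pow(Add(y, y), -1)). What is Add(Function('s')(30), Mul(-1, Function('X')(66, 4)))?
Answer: -3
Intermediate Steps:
Function('s')(y) = 1 (Function('s')(y) = Mul(Mul(2, y), Pow(Mul(2, y), -1)) = Mul(Mul(2, y), Mul(Rational(1, 2), Pow(y, -1))) = 1)
Add(Function('s')(30), Mul(-1, Function('X')(66, 4))) = Add(1, Mul(-1, 4)) = Add(1, -4) = -3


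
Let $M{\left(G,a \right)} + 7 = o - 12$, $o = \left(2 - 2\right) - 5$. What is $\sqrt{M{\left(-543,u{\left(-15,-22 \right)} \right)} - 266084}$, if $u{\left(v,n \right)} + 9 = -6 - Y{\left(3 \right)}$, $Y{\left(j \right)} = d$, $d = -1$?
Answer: $2 i \sqrt{66527} \approx 515.86 i$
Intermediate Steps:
$Y{\left(j \right)} = -1$
$o = -5$ ($o = 0 - 5 = -5$)
$u{\left(v,n \right)} = -14$ ($u{\left(v,n \right)} = -9 - 5 = -14$)
$M{\left(G,a \right)} = -24$ ($M{\left(G,a \right)} = -7 - 17 = -24$)
$\sqrt{M{\left(-543,u{\left(-15,-22 \right)} \right)} - 266084} = \sqrt{-24 - 266084} = \sqrt{-266108} = 2 i \sqrt{66527}$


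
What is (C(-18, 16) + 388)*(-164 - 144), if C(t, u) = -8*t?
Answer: -163856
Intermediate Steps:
(C(-18, 16) + 388)*(-164 - 144) = (-8*(-18) + 388)*(-164 - 144) = (144 + 388)*(-308) = 532*(-308) = -163856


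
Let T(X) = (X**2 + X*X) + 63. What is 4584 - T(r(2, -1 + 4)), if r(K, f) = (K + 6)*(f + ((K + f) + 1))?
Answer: -5847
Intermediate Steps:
r(K, f) = (6 + K)*(1 + K + 2*f) (r(K, f) = (6 + K)*(f + (1 + K + f)) = (6 + K)*(1 + K + 2*f))
T(X) = 63 + 2*X**2 (T(X) = (X**2 + X**2) + 63 = 2*X**2 + 63 = 63 + 2*X**2)
4584 - T(r(2, -1 + 4)) = 4584 - (63 + 2*(6 + 2**2 + 7*2 + 12*(-1 + 4) + 2*2*(-1 + 4))**2) = 4584 - (63 + 2*(6 + 4 + 14 + 12*3 + 2*2*3)**2) = 4584 - (63 + 2*(6 + 4 + 14 + 36 + 12)**2) = 4584 - (63 + 2*72**2) = 4584 - (63 + 2*5184) = 4584 - (63 + 10368) = 4584 - 1*10431 = 4584 - 10431 = -5847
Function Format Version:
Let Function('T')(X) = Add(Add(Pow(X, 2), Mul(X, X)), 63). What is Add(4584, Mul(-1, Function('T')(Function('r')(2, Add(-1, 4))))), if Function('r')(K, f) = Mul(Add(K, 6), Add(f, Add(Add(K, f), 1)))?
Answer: -5847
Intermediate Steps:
Function('r')(K, f) = Mul(Add(6, K), Add(1, K, Mul(2, f))) (Function('r')(K, f) = Mul(Add(6, K), Add(f, Add(1, K, f))) = Mul(Add(6, K), Add(1, K, Mul(2, f))))
Function('T')(X) = Add(63, Mul(2, Pow(X, 2))) (Function('T')(X) = Add(Add(Pow(X, 2), Pow(X, 2)), 63) = Add(Mul(2, Pow(X, 2)), 63) = Add(63, Mul(2, Pow(X, 2))))
Add(4584, Mul(-1, Function('T')(Function('r')(2, Add(-1, 4))))) = Add(4584, Mul(-1, Add(63, Mul(2, Pow(Add(6, Pow(2, 2), Mul(7, 2), Mul(12, Add(-1, 4)), Mul(2, 2, Add(-1, 4))), 2))))) = Add(4584, Mul(-1, Add(63, Mul(2, Pow(Add(6, 4, 14, Mul(12, 3), Mul(2, 2, 3)), 2))))) = Add(4584, Mul(-1, Add(63, Mul(2, Pow(Add(6, 4, 14, 36, 12), 2))))) = Add(4584, Mul(-1, Add(63, Mul(2, Pow(72, 2))))) = Add(4584, Mul(-1, Add(63, Mul(2, 5184)))) = Add(4584, Mul(-1, Add(63, 10368))) = Add(4584, Mul(-1, 10431)) = Add(4584, -10431) = -5847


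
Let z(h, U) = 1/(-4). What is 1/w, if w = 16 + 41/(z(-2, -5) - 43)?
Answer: 173/2604 ≈ 0.066436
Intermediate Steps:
z(h, U) = -¼ (z(h, U) = 1*(-¼) = -¼)
w = 2604/173 (w = 16 + 41/(-¼ - 43) = 16 + 41/(-173/4) = 16 - 4/173*41 = 16 - 164/173 = 2604/173 ≈ 15.052)
1/w = 1/(2604/173) = 173/2604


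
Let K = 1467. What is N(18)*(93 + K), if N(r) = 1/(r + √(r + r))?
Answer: 65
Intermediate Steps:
N(r) = 1/(r + √2*√r) (N(r) = 1/(r + √(2*r)) = 1/(r + √2*√r))
N(18)*(93 + K) = (93 + 1467)/(18 + √2*√18) = 1560/(18 + √2*(3*√2)) = 1560/(18 + 6) = 1560/24 = (1/24)*1560 = 65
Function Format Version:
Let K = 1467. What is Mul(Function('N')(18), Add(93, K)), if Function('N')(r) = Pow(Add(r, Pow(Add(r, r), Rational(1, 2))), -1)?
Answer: 65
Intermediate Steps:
Function('N')(r) = Pow(Add(r, Mul(Pow(2, Rational(1, 2)), Pow(r, Rational(1, 2)))), -1) (Function('N')(r) = Pow(Add(r, Pow(Mul(2, r), Rational(1, 2))), -1) = Pow(Add(r, Mul(Pow(2, Rational(1, 2)), Pow(r, Rational(1, 2)))), -1))
Mul(Function('N')(18), Add(93, K)) = Mul(Pow(Add(18, Mul(Pow(2, Rational(1, 2)), Pow(18, Rational(1, 2)))), -1), Add(93, 1467)) = Mul(Pow(Add(18, Mul(Pow(2, Rational(1, 2)), Mul(3, Pow(2, Rational(1, 2))))), -1), 1560) = Mul(Pow(Add(18, 6), -1), 1560) = Mul(Pow(24, -1), 1560) = Mul(Rational(1, 24), 1560) = 65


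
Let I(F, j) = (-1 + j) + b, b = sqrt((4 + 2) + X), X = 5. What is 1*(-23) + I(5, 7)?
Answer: -17 + sqrt(11) ≈ -13.683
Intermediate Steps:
b = sqrt(11) (b = sqrt((4 + 2) + 5) = sqrt(6 + 5) = sqrt(11) ≈ 3.3166)
I(F, j) = -1 + j + sqrt(11) (I(F, j) = (-1 + j) + sqrt(11) = -1 + j + sqrt(11))
1*(-23) + I(5, 7) = 1*(-23) + (-1 + 7 + sqrt(11)) = -23 + (6 + sqrt(11)) = -17 + sqrt(11)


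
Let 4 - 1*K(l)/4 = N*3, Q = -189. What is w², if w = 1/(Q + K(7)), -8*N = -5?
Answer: 4/130321 ≈ 3.0693e-5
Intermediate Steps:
N = 5/8 (N = -⅛*(-5) = 5/8 ≈ 0.62500)
K(l) = 17/2 (K(l) = 16 - 5*3/2 = 16 - 4*15/8 = 16 - 15/2 = 17/2)
w = -2/361 (w = 1/(-189 + 17/2) = 1/(-361/2) = -2/361 ≈ -0.0055402)
w² = (-2/361)² = 4/130321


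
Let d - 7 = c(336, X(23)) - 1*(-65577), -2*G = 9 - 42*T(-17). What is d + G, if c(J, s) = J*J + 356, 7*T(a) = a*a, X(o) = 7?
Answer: 359397/2 ≈ 1.7970e+5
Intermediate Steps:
T(a) = a²/7 (T(a) = (a*a)/7 = a²/7)
c(J, s) = 356 + J² (c(J, s) = J² + 356 = 356 + J²)
G = 1725/2 (G = -(9 - 6*(-17)²)/2 = -(9 - 6*289)/2 = -(9 - 42*289/7)/2 = -(9 - 1734)/2 = -½*(-1725) = 1725/2 ≈ 862.50)
d = 178836 (d = 7 + ((356 + 336²) - 1*(-65577)) = 7 + ((356 + 112896) + 65577) = 7 + (113252 + 65577) = 7 + 178829 = 178836)
d + G = 178836 + 1725/2 = 359397/2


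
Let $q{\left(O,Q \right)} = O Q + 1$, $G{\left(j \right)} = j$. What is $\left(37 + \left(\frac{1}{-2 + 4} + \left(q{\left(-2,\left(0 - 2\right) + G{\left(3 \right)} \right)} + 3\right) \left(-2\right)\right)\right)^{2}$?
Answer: $\frac{4489}{4} \approx 1122.3$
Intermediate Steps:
$q{\left(O,Q \right)} = 1 + O Q$
$\left(37 + \left(\frac{1}{-2 + 4} + \left(q{\left(-2,\left(0 - 2\right) + G{\left(3 \right)} \right)} + 3\right) \left(-2\right)\right)\right)^{2} = \left(37 + \left(\frac{1}{-2 + 4} + \left(\left(1 - 2 \left(\left(0 - 2\right) + 3\right)\right) + 3\right) \left(-2\right)\right)\right)^{2} = \left(37 + \left(\frac{1}{2} + \left(\left(1 - 2 \left(-2 + 3\right)\right) + 3\right) \left(-2\right)\right)\right)^{2} = \left(37 + \left(\frac{1}{2} + \left(\left(1 - 2\right) + 3\right) \left(-2\right)\right)\right)^{2} = \left(37 + \left(\frac{1}{2} + \left(-1 + 3\right) \left(-2\right)\right)\right)^{2} = \left(37 + \left(\frac{1}{2} + 2 \left(-2\right)\right)\right)^{2} = \left(37 + \left(\frac{1}{2} - 4\right)\right)^{2} = \left(37 - \frac{7}{2}\right)^{2} = \left(\frac{67}{2}\right)^{2} = \frac{4489}{4}$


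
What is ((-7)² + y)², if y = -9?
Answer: 1600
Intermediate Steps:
((-7)² + y)² = ((-7)² - 9)² = (49 - 9)² = 40² = 1600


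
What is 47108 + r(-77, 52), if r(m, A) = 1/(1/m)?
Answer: 47031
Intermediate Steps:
r(m, A) = m
47108 + r(-77, 52) = 47108 - 77 = 47031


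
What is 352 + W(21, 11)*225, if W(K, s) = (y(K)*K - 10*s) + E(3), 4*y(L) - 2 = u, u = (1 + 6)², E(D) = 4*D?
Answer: 154183/4 ≈ 38546.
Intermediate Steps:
u = 49 (u = 7² = 49)
y(L) = 51/4 (y(L) = ½ + (¼)*49 = ½ + 49/4 = 51/4)
W(K, s) = 12 - 10*s + 51*K/4 (W(K, s) = (51*K/4 - 10*s) + 4*3 = (-10*s + 51*K/4) + 12 = 12 - 10*s + 51*K/4)
352 + W(21, 11)*225 = 352 + (12 - 10*11 + (51/4)*21)*225 = 352 + (12 - 110 + 1071/4)*225 = 352 + (679/4)*225 = 352 + 152775/4 = 154183/4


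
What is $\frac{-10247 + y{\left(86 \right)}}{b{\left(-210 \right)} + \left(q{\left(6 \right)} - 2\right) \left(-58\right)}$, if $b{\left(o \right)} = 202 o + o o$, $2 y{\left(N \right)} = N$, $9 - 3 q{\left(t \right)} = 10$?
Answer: $- \frac{15306}{2723} \approx -5.621$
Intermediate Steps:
$q{\left(t \right)} = - \frac{1}{3}$ ($q{\left(t \right)} = 3 - \frac{10}{3} = - \frac{1}{3}$)
$y{\left(N \right)} = \frac{N}{2}$
$b{\left(o \right)} = o^{2} + 202 o$ ($b{\left(o \right)} = 202 o + o^{2} = o^{2} + 202 o$)
$\frac{-10247 + y{\left(86 \right)}}{b{\left(-210 \right)} + \left(q{\left(6 \right)} - 2\right) \left(-58\right)} = \frac{-10247 + \frac{1}{2} \cdot 86}{- 210 \left(202 - 210\right) + \left(- \frac{1}{3} - 2\right) \left(-58\right)} = \frac{-10247 + 43}{\left(-210\right) \left(-8\right) - - \frac{406}{3}} = - \frac{10204}{1680 + \frac{406}{3}} = - \frac{10204}{\frac{5446}{3}} = \left(-10204\right) \frac{3}{5446} = - \frac{15306}{2723}$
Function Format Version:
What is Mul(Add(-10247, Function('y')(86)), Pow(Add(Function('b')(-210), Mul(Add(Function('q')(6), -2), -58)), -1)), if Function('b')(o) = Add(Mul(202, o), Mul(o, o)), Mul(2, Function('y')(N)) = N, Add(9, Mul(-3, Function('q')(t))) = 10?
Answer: Rational(-15306, 2723) ≈ -5.6210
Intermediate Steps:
Function('q')(t) = Rational(-1, 3) (Function('q')(t) = Add(3, Mul(Rational(-1, 3), 10)) = Add(3, Rational(-10, 3)) = Rational(-1, 3))
Function('y')(N) = Mul(Rational(1, 2), N)
Function('b')(o) = Add(Pow(o, 2), Mul(202, o)) (Function('b')(o) = Add(Mul(202, o), Pow(o, 2)) = Add(Pow(o, 2), Mul(202, o)))
Mul(Add(-10247, Function('y')(86)), Pow(Add(Function('b')(-210), Mul(Add(Function('q')(6), -2), -58)), -1)) = Mul(Add(-10247, Mul(Rational(1, 2), 86)), Pow(Add(Mul(-210, Add(202, -210)), Mul(Add(Rational(-1, 3), -2), -58)), -1)) = Mul(Add(-10247, 43), Pow(Add(Mul(-210, -8), Mul(Rational(-7, 3), -58)), -1)) = Mul(-10204, Pow(Add(1680, Rational(406, 3)), -1)) = Mul(-10204, Pow(Rational(5446, 3), -1)) = Mul(-10204, Rational(3, 5446)) = Rational(-15306, 2723)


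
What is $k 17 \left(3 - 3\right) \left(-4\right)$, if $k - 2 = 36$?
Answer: $0$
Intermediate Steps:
$k = 38$ ($k = 2 + 36 = 38$)
$k 17 \left(3 - 3\right) \left(-4\right) = 38 \cdot 17 \left(3 - 3\right) \left(-4\right) = 646 \cdot 0 \left(-4\right) = 646 \cdot 0 = 0$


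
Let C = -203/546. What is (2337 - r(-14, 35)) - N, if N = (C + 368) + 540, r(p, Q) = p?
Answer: 112583/78 ≈ 1443.4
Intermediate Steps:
C = -29/78 (C = -203*1/546 = -29/78 ≈ -0.37179)
N = 70795/78 (N = (-29/78 + 368) + 540 = 28675/78 + 540 = 70795/78 ≈ 907.63)
(2337 - r(-14, 35)) - N = (2337 - 1*(-14)) - 1*70795/78 = (2337 + 14) - 70795/78 = 2351 - 70795/78 = 112583/78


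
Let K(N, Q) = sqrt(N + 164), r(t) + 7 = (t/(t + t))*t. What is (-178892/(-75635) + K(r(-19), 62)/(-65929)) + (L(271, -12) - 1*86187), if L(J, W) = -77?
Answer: -932056964/10805 - sqrt(590)/131858 ≈ -86262.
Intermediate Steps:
r(t) = -7 + t/2 (r(t) = -7 + (t/(t + t))*t = -7 + (t/((2*t)))*t = -7 + ((1/(2*t))*t)*t = -7 + t/2)
K(N, Q) = sqrt(164 + N)
(-178892/(-75635) + K(r(-19), 62)/(-65929)) + (L(271, -12) - 1*86187) = (-178892/(-75635) + sqrt(164 + (-7 + (1/2)*(-19)))/(-65929)) + (-77 - 1*86187) = (-178892*(-1/75635) + sqrt(164 + (-7 - 19/2))*(-1/65929)) + (-77 - 86187) = (25556/10805 + sqrt(164 - 33/2)*(-1/65929)) - 86264 = (25556/10805 + sqrt(295/2)*(-1/65929)) - 86264 = (25556/10805 + (sqrt(590)/2)*(-1/65929)) - 86264 = (25556/10805 - sqrt(590)/131858) - 86264 = -932056964/10805 - sqrt(590)/131858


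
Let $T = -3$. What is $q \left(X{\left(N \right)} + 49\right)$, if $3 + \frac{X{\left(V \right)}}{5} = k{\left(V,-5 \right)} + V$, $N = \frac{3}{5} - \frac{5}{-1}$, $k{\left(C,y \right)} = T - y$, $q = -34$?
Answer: $-2448$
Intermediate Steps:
$k{\left(C,y \right)} = -3 - y$
$N = \frac{28}{5}$ ($N = 3 \cdot \frac{1}{5} - -5 = \frac{3}{5} + 5 = \frac{28}{5} \approx 5.6$)
$X{\left(V \right)} = -5 + 5 V$ ($X{\left(V \right)} = -15 + 5 \left(\left(-3 - -5\right) + V\right) = -15 + 5 \left(\left(-3 + 5\right) + V\right) = -15 + 5 \left(2 + V\right) = -15 + \left(10 + 5 V\right) = -5 + 5 V$)
$q \left(X{\left(N \right)} + 49\right) = - 34 \left(\left(-5 + 5 \cdot \frac{28}{5}\right) + 49\right) = - 34 \left(\left(-5 + 28\right) + 49\right) = - 34 \left(23 + 49\right) = \left(-34\right) 72 = -2448$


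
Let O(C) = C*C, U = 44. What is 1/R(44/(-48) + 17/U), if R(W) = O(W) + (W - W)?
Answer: 4356/1225 ≈ 3.5559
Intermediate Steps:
O(C) = C²
R(W) = W² (R(W) = W² + (W - W) = W² + 0 = W²)
1/R(44/(-48) + 17/U) = 1/((44/(-48) + 17/44)²) = 1/((44*(-1/48) + 17*(1/44))²) = 1/((-11/12 + 17/44)²) = 1/((-35/66)²) = 1/(1225/4356) = 4356/1225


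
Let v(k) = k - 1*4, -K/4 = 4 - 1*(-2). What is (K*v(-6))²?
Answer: 57600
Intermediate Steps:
K = -24 (K = -4*(4 - 1*(-2)) = -4*(4 + 2) = -4*6 = -24)
v(k) = -4 + k (v(k) = k - 4 = -4 + k)
(K*v(-6))² = (-24*(-4 - 6))² = (-24*(-10))² = 240² = 57600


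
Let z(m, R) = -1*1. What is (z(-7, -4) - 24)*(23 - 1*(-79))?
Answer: -2550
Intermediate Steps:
z(m, R) = -1
(z(-7, -4) - 24)*(23 - 1*(-79)) = (-1 - 24)*(23 - 1*(-79)) = -25*(23 + 79) = -25*102 = -2550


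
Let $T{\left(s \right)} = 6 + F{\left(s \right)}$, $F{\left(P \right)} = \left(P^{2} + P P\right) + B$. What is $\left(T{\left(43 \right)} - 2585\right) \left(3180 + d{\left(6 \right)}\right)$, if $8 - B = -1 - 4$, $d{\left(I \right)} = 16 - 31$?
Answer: $3582780$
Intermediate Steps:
$d{\left(I \right)} = -15$
$B = 13$ ($B = 8 - \left(-1 - 4\right) = 8 - -5 = 8 + 5 = 13$)
$F{\left(P \right)} = 13 + 2 P^{2}$ ($F{\left(P \right)} = \left(P^{2} + P P\right) + 13 = \left(P^{2} + P^{2}\right) + 13 = 2 P^{2} + 13 = 13 + 2 P^{2}$)
$T{\left(s \right)} = 19 + 2 s^{2}$ ($T{\left(s \right)} = 6 + \left(13 + 2 s^{2}\right) = 19 + 2 s^{2}$)
$\left(T{\left(43 \right)} - 2585\right) \left(3180 + d{\left(6 \right)}\right) = \left(\left(19 + 2 \cdot 43^{2}\right) - 2585\right) \left(3180 - 15\right) = \left(\left(19 + 2 \cdot 1849\right) - 2585\right) 3165 = \left(\left(19 + 3698\right) - 2585\right) 3165 = \left(3717 - 2585\right) 3165 = 1132 \cdot 3165 = 3582780$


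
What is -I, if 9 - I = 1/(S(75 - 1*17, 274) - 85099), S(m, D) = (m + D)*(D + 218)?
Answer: -704204/78245 ≈ -9.0000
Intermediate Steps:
S(m, D) = (218 + D)*(D + m) (S(m, D) = (D + m)*(218 + D) = (218 + D)*(D + m))
I = 704204/78245 (I = 9 - 1/((274² + 218*274 + 218*(75 - 1*17) + 274*(75 - 1*17)) - 85099) = 9 - 1/((75076 + 59732 + 218*(75 - 17) + 274*(75 - 17)) - 85099) = 9 - 1/((75076 + 59732 + 218*58 + 274*58) - 85099) = 9 - 1/((75076 + 59732 + 12644 + 15892) - 85099) = 9 - 1/(163344 - 85099) = 9 - 1/78245 = 704204/78245 ≈ 9.0000)
-I = -1*704204/78245 = -704204/78245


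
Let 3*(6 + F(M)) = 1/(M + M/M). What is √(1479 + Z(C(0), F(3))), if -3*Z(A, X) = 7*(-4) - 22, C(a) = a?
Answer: √13461/3 ≈ 38.674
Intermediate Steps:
F(M) = -6 + 1/(3*(1 + M)) (F(M) = -6 + 1/(3*(M + M/M)) = -6 + 1/(3*(M + 1)) = -6 + 1/(3*(1 + M)))
Z(A, X) = 50/3 (Z(A, X) = -(7*(-4) - 22)/3 = -(-28 - 22)/3 = -⅓*(-50) = 50/3)
√(1479 + Z(C(0), F(3))) = √(1479 + 50/3) = √(4487/3) = √13461/3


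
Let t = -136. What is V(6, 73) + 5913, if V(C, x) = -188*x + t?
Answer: -7947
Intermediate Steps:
V(C, x) = -136 - 188*x (V(C, x) = -188*x - 136 = -136 - 188*x)
V(6, 73) + 5913 = (-136 - 188*73) + 5913 = (-136 - 13724) + 5913 = -13860 + 5913 = -7947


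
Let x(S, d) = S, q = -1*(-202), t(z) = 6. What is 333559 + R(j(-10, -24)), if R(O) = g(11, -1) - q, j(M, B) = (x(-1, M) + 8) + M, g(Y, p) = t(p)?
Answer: 333363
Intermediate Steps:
g(Y, p) = 6
q = 202
j(M, B) = 7 + M (j(M, B) = (-1 + 8) + M = 7 + M)
R(O) = -196 (R(O) = 6 - 1*202 = 6 - 202 = -196)
333559 + R(j(-10, -24)) = 333559 - 196 = 333363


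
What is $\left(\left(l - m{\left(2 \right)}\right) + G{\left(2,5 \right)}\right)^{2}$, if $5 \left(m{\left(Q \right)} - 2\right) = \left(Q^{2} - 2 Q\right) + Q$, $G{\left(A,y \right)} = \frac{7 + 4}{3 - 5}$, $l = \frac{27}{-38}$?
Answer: $\frac{669124}{9025} \approx 74.141$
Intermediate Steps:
$l = - \frac{27}{38}$ ($l = 27 \left(- \frac{1}{38}\right) = - \frac{27}{38} \approx -0.71053$)
$G{\left(A,y \right)} = - \frac{11}{2}$ ($G{\left(A,y \right)} = \frac{11}{-2} = 11 \left(- \frac{1}{2}\right) = - \frac{11}{2}$)
$m{\left(Q \right)} = 2 - \frac{Q}{5} + \frac{Q^{2}}{5}$ ($m{\left(Q \right)} = 2 + \frac{\left(Q^{2} - 2 Q\right) + Q}{5} = 2 + \frac{Q^{2} - Q}{5} = 2 + \left(- \frac{Q}{5} + \frac{Q^{2}}{5}\right) = 2 - \frac{Q}{5} + \frac{Q^{2}}{5}$)
$\left(\left(l - m{\left(2 \right)}\right) + G{\left(2,5 \right)}\right)^{2} = \left(\left(- \frac{27}{38} - \left(2 - \frac{2}{5} + \frac{2^{2}}{5}\right)\right) - \frac{11}{2}\right)^{2} = \left(\left(- \frac{27}{38} - \left(2 - \frac{2}{5} + \frac{1}{5} \cdot 4\right)\right) - \frac{11}{2}\right)^{2} = \left(\left(- \frac{27}{38} - \left(2 - \frac{2}{5} + \frac{4}{5}\right)\right) - \frac{11}{2}\right)^{2} = \left(\left(- \frac{27}{38} - \frac{12}{5}\right) - \frac{11}{2}\right)^{2} = \left(- \frac{591}{190} - \frac{11}{2}\right)^{2} = \left(- \frac{818}{95}\right)^{2} = \frac{669124}{9025}$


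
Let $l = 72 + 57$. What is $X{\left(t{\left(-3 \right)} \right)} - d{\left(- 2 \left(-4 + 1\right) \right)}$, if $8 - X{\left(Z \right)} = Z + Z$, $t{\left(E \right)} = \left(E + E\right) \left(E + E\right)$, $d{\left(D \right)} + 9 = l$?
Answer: $-184$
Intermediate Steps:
$l = 129$
$d{\left(D \right)} = 120$ ($d{\left(D \right)} = -9 + 129 = 120$)
$t{\left(E \right)} = 4 E^{2}$ ($t{\left(E \right)} = 2 E 2 E = 4 E^{2}$)
$X{\left(Z \right)} = 8 - 2 Z$ ($X{\left(Z \right)} = 8 - \left(Z + Z\right) = 8 - 2 Z$)
$X{\left(t{\left(-3 \right)} \right)} - d{\left(- 2 \left(-4 + 1\right) \right)} = \left(8 - 2 \cdot 4 \left(-3\right)^{2}\right) - 120 = \left(8 - 2 \cdot 4 \cdot 9\right) - 120 = \left(8 - 72\right) - 120 = -64 - 120 = -184$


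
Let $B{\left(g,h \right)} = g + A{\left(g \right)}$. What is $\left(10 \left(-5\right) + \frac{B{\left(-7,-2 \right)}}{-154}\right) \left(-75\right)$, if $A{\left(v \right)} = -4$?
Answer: $\frac{52425}{14} \approx 3744.6$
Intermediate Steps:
$B{\left(g,h \right)} = -4 + g$ ($B{\left(g,h \right)} = g - 4 = -4 + g$)
$\left(10 \left(-5\right) + \frac{B{\left(-7,-2 \right)}}{-154}\right) \left(-75\right) = \left(10 \left(-5\right) + \frac{-4 - 7}{-154}\right) \left(-75\right) = \left(-50 - - \frac{1}{14}\right) \left(-75\right) = \left(-50 + \frac{1}{14}\right) \left(-75\right) = \left(- \frac{699}{14}\right) \left(-75\right) = \frac{52425}{14}$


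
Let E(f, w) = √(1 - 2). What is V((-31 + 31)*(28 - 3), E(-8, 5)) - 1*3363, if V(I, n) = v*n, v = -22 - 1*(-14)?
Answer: -3363 - 8*I ≈ -3363.0 - 8.0*I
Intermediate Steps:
v = -8 (v = -22 + 14 = -8)
E(f, w) = I (E(f, w) = √(-1) = I)
V(I, n) = -8*n
V((-31 + 31)*(28 - 3), E(-8, 5)) - 1*3363 = -8*I - 1*3363 = -8*I - 3363 = -3363 - 8*I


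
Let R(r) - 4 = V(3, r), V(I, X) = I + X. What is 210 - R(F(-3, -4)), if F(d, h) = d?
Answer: 206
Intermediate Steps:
R(r) = 7 + r (R(r) = 4 + (3 + r) = 7 + r)
210 - R(F(-3, -4)) = 210 - (7 - 3) = 210 - 1*4 = 210 - 4 = 206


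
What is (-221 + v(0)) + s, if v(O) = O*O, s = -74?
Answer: -295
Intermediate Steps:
v(O) = O²
(-221 + v(0)) + s = (-221 + 0²) - 74 = (-221 + 0) - 74 = -221 - 74 = -295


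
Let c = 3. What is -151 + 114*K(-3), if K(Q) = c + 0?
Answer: 191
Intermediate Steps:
K(Q) = 3 (K(Q) = 3 + 0 = 3)
-151 + 114*K(-3) = -151 + 114*3 = -151 + 342 = 191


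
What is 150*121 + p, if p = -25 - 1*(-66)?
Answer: 18191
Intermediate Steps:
p = 41 (p = -25 + 66 = 41)
150*121 + p = 150*121 + 41 = 18150 + 41 = 18191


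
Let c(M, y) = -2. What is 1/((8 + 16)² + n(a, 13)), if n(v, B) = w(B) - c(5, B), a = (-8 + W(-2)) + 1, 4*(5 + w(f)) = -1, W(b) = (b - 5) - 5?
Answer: 4/2291 ≈ 0.0017460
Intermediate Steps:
W(b) = -10 + b (W(b) = (-5 + b) - 5 = -10 + b)
w(f) = -21/4 (w(f) = -5 + (¼)*(-1) = -5 - ¼ = -21/4)
a = -19 (a = (-8 + (-10 - 2)) + 1 = (-8 - 12) + 1 = -20 + 1 = -19)
n(v, B) = -13/4 (n(v, B) = -21/4 - 1*(-2) = -21/4 + 2 = -13/4)
1/((8 + 16)² + n(a, 13)) = 1/((8 + 16)² - 13/4) = 1/(24² - 13/4) = 1/(576 - 13/4) = 1/(2291/4) = 4/2291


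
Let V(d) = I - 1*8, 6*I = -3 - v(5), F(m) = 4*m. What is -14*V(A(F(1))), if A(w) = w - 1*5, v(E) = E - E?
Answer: 119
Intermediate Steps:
v(E) = 0
A(w) = -5 + w (A(w) = w - 5 = -5 + w)
I = -½ (I = (-3 - 1*0)/6 = (-3 + 0)/6 = (⅙)*(-3) = -½ ≈ -0.50000)
V(d) = -17/2 (V(d) = -½ - 1*8 = -½ - 8 = -17/2)
-14*V(A(F(1))) = -14*(-17/2) = 119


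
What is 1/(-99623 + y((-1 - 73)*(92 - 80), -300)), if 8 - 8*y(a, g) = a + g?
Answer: -2/198947 ≈ -1.0053e-5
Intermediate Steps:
y(a, g) = 1 - a/8 - g/8 (y(a, g) = 1 - (a + g)/8 = 1 + (-a/8 - g/8) = 1 - a/8 - g/8)
1/(-99623 + y((-1 - 73)*(92 - 80), -300)) = 1/(-99623 + (1 - (-1 - 73)*(92 - 80)/8 - 1/8*(-300))) = 1/(-99623 + (1 - (-37)*12/4 + 75/2)) = 1/(-99623 + (1 - 1/8*(-888) + 75/2)) = 1/(-99623 + (1 + 111 + 75/2)) = 1/(-99623 + 299/2) = 1/(-198947/2) = -2/198947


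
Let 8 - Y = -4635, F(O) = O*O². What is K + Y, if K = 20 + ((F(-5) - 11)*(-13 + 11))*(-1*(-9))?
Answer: 7111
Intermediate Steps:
F(O) = O³
Y = 4643 (Y = 8 - 1*(-4635) = 8 + 4635 = 4643)
K = 2468 (K = 20 + (((-5)³ - 11)*(-13 + 11))*(-1*(-9)) = 20 + ((-125 - 11)*(-2))*9 = 20 - 136*(-2)*9 = 20 + 272*9 = 20 + 2448 = 2468)
K + Y = 2468 + 4643 = 7111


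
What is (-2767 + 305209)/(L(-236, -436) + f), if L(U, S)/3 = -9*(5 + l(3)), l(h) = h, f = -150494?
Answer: -21603/10765 ≈ -2.0068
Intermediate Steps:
L(U, S) = -216 (L(U, S) = 3*(-9*(5 + 3)) = 3*(-9*8) = 3*(-72) = -216)
(-2767 + 305209)/(L(-236, -436) + f) = (-2767 + 305209)/(-216 - 150494) = 302442/(-150710) = 302442*(-1/150710) = -21603/10765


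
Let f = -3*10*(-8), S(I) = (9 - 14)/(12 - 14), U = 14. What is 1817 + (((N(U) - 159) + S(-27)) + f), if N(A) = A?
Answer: 3829/2 ≈ 1914.5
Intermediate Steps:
S(I) = 5/2 (S(I) = -5/(-2) = -5*(-1/2) = 5/2)
f = 240 (f = -30*(-8) = 240)
1817 + (((N(U) - 159) + S(-27)) + f) = 1817 + (((14 - 159) + 5/2) + 240) = 1817 + ((-145 + 5/2) + 240) = 1817 + (-285/2 + 240) = 1817 + 195/2 = 3829/2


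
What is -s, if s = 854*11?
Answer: -9394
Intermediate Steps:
s = 9394
-s = -1*9394 = -9394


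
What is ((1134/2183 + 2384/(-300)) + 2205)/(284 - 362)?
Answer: -27676739/982350 ≈ -28.174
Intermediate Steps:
((1134/2183 + 2384/(-300)) + 2205)/(284 - 362) = ((1134*(1/2183) + 2384*(-1/300)) + 2205)/(-78) = ((1134/2183 - 596/75) + 2205)*(-1/78) = (-1216018/163725 + 2205)*(-1/78) = (359797607/163725)*(-1/78) = -27676739/982350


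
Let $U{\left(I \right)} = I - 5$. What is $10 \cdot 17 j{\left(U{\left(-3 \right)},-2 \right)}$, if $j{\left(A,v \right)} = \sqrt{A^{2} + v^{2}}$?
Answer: $340 \sqrt{17} \approx 1401.9$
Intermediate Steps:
$U{\left(I \right)} = -5 + I$ ($U{\left(I \right)} = I - 5 = -5 + I$)
$10 \cdot 17 j{\left(U{\left(-3 \right)},-2 \right)} = 10 \cdot 17 \sqrt{\left(-5 - 3\right)^{2} + \left(-2\right)^{2}} = 170 \sqrt{\left(-8\right)^{2} + 4} = 170 \sqrt{64 + 4} = 170 \sqrt{68} = 170 \cdot 2 \sqrt{17} = 340 \sqrt{17}$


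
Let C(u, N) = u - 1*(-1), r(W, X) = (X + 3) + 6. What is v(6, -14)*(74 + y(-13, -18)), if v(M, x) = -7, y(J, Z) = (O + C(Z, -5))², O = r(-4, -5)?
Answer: -1701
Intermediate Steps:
r(W, X) = 9 + X (r(W, X) = (3 + X) + 6 = 9 + X)
C(u, N) = 1 + u (C(u, N) = u + 1 = 1 + u)
O = 4 (O = 9 - 5 = 4)
y(J, Z) = (5 + Z)² (y(J, Z) = (4 + (1 + Z))² = (5 + Z)²)
v(6, -14)*(74 + y(-13, -18)) = -7*(74 + (5 - 18)²) = -7*(74 + (-13)²) = -7*(74 + 169) = -7*243 = -1701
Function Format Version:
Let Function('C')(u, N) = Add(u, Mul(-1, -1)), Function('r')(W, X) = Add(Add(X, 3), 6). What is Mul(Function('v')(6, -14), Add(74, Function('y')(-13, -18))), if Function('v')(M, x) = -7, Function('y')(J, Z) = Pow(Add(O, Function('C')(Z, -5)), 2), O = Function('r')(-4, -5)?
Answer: -1701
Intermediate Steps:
Function('r')(W, X) = Add(9, X) (Function('r')(W, X) = Add(Add(3, X), 6) = Add(9, X))
Function('C')(u, N) = Add(1, u) (Function('C')(u, N) = Add(u, 1) = Add(1, u))
O = 4 (O = Add(9, -5) = 4)
Function('y')(J, Z) = Pow(Add(5, Z), 2) (Function('y')(J, Z) = Pow(Add(4, Add(1, Z)), 2) = Pow(Add(5, Z), 2))
Mul(Function('v')(6, -14), Add(74, Function('y')(-13, -18))) = Mul(-7, Add(74, Pow(Add(5, -18), 2))) = Mul(-7, Add(74, Pow(-13, 2))) = Mul(-7, Add(74, 169)) = Mul(-7, 243) = -1701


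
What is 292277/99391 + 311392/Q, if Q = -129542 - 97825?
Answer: 35504582387/22598233497 ≈ 1.5711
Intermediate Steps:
Q = -227367
292277/99391 + 311392/Q = 292277/99391 + 311392/(-227367) = 292277*(1/99391) + 311392*(-1/227367) = 292277/99391 - 311392/227367 = 35504582387/22598233497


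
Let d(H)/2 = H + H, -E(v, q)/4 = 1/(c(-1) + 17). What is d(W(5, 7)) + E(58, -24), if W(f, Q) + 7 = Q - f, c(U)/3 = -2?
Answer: -224/11 ≈ -20.364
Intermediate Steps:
c(U) = -6 (c(U) = 3*(-2) = -6)
E(v, q) = -4/11 (E(v, q) = -4/(-6 + 17) = -4/11)
W(f, Q) = -7 + Q - f (W(f, Q) = -7 + (Q - f) = -7 + Q - f)
d(H) = 4*H (d(H) = 2*(H + H) = 2*(2*H) = 4*H)
d(W(5, 7)) + E(58, -24) = 4*(-7 + 7 - 1*5) - 4/11 = 4*(-7 + 7 - 5) - 4/11 = 4*(-5) - 4/11 = -20 - 4/11 = -224/11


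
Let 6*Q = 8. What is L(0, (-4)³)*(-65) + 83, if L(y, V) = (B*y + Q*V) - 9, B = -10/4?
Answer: 18644/3 ≈ 6214.7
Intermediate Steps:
Q = 4/3 (Q = (⅙)*8 = 4/3 ≈ 1.3333)
B = -5/2 (B = -10*¼ = -5/2 ≈ -2.5000)
L(y, V) = -9 - 5*y/2 + 4*V/3 (L(y, V) = (-5*y/2 + 4*V/3) - 9 = -9 - 5*y/2 + 4*V/3)
L(0, (-4)³)*(-65) + 83 = (-9 - 5/2*0 + (4/3)*(-4)³)*(-65) + 83 = (-9 + 0 + (4/3)*(-64))*(-65) + 83 = (-9 + 0 - 256/3)*(-65) + 83 = -283/3*(-65) + 83 = 18395/3 + 83 = 18644/3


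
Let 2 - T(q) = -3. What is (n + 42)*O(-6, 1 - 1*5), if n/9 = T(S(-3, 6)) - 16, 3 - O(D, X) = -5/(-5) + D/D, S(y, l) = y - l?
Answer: -57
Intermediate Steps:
T(q) = 5 (T(q) = 2 - 1*(-3) = 2 + 3 = 5)
O(D, X) = 1 (O(D, X) = 3 - (-5/(-5) + D/D) = 3 - (-5*(-1/5) + 1) = 3 - (1 + 1) = 3 - 1*2 = 3 - 2 = 1)
n = -99 (n = 9*(5 - 16) = 9*(-11) = -99)
(n + 42)*O(-6, 1 - 1*5) = (-99 + 42)*1 = -57*1 = -57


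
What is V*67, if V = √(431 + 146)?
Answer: 67*√577 ≈ 1609.4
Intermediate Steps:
V = √577 ≈ 24.021
V*67 = √577*67 = 67*√577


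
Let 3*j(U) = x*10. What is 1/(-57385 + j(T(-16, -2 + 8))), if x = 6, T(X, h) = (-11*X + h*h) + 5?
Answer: -1/57365 ≈ -1.7432e-5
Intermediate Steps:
T(X, h) = 5 + h**2 - 11*X (T(X, h) = (-11*X + h**2) + 5 = (h**2 - 11*X) + 5 = 5 + h**2 - 11*X)
j(U) = 20 (j(U) = (6*10)/3 = (1/3)*60 = 20)
1/(-57385 + j(T(-16, -2 + 8))) = 1/(-57385 + 20) = 1/(-57365) = -1/57365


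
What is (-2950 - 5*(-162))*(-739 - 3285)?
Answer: 8611360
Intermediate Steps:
(-2950 - 5*(-162))*(-739 - 3285) = (-2950 + 810)*(-4024) = -2140*(-4024) = 8611360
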